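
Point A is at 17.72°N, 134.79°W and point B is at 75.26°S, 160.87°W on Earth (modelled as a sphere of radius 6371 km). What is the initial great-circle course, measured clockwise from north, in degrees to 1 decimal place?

Δλ = -26.080° = -0.4552 rad.
y = sin Δλ · cos φ₂ = (-0.4396)(0.2544) = -0.1119
x = cos φ₁ sin φ₂ − sin φ₁ cos φ₂ cos Δλ = (0.9526)(-0.9671) − (0.3044)(0.2544)(0.8982) = -0.9908
θ = atan2(y, x) = -173.56°; adding 360° gives 186.4°.

186.4°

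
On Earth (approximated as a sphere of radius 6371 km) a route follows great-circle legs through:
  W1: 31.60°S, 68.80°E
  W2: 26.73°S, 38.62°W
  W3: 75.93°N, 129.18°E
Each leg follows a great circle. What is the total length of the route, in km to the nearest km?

24460 km

Leg W1→W2: central angle 1.5629 rad, distance 9956.9 km.
Leg W2→W3: central angle 2.2764 rad, distance 14503.1 km.
Total: 9956.9 + 14503.1 ≈ 24460 km.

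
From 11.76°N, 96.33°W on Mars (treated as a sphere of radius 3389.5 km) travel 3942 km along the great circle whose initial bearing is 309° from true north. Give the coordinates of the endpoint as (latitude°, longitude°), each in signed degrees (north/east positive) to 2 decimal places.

40.27°, -165.56°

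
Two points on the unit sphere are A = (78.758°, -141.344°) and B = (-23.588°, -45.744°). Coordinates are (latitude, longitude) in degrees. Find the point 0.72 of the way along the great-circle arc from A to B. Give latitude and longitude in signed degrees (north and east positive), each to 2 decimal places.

The central angle between A and B is δ = 1.9932 rad.
With f = 0.72, the slerp weights are sin((1−f)δ)/sin δ = 0.5806 and sin(fδ)/sin δ = 1.0863.
Weighted sum of the unit vectors: (0.5806)·(-0.1522,-0.1218,0.9808) + (1.0863)·(0.6396,-0.6564,-0.4002) = (0.6063, -0.7837, 0.1348).
Converting back: φ = atan2(z, √(x²+y²)) = 7.75°, λ = atan2(y, x) = -52.27°.

7.75°, -52.27°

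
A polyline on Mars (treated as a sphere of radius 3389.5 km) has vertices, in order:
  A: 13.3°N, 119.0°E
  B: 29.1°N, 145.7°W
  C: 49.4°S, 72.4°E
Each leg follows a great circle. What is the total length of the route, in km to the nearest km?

13775 km

Leg A→B: central angle 1.5375 rad, distance 5211.2 km.
Leg B→C: central angle 2.5265 rad, distance 8563.7 km.
Total: 5211.2 + 8563.7 ≈ 13775 km.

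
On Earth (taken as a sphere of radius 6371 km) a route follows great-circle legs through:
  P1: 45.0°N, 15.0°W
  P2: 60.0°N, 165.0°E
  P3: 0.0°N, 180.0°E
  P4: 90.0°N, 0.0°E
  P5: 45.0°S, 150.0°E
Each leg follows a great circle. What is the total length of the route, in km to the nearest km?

40155 km

Leg P1→P2: central angle 1.3090 rad, distance 8339.6 km.
Leg P2→P3: central angle 1.0668 rad, distance 6796.3 km.
Leg P3→P4: central angle 1.5708 rad, distance 10007.5 km.
Leg P4→P5: central angle 2.3562 rad, distance 15011.3 km.
Total: 8339.6 + 6796.3 + 10007.5 + 15011.3 ≈ 40155 km.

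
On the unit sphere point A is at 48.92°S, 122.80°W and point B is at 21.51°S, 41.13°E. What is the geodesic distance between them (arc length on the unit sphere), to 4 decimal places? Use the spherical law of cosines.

In radians: φ₁ = -0.8538, φ₂ = -0.3754, Δλ = 163.930° = 2.8611 rad.
cos c = sin φ₁ sin φ₂ + cos φ₁ cos φ₂ cos Δλ = (-0.7538)(-0.3667) + (0.6571)(0.9304)(-0.9609) = -0.31107,
so c = arccos(-0.31107) = 1.88711 rad.
On the unit sphere the arc length equals the central angle: 1.8871.

1.8871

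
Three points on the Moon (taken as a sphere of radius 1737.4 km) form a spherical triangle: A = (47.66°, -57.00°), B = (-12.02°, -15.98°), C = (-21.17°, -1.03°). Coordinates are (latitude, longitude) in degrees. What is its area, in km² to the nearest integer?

319218 km²

Side lengths (central angles): a = 0.2964, b = 1.4861, c = 1.2206 rad; semiperimeter s = 1.5016.
By l'Huilier's theorem, tan(E/4) = √[tan(s/2) tan((s−a)/2) tan((s−b)/2) tan((s−c)/2)], giving spherical excess E = 0.1058 rad.
Area = E·R² = 0.1058 × (1737.4)² ≈ 319218 km².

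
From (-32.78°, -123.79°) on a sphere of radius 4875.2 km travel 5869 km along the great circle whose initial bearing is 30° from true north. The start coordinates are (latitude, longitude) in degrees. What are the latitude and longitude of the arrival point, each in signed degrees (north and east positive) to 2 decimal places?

Angular distance δ = d/R = 5869/4875.2 = 1.20385 rad; initial bearing θ = 0.5236 rad.
sin φ₂ = sin φ₁ cos δ + cos φ₁ sin δ cos θ = (-0.5414)(0.3588) + (0.8408)(0.9334)(0.8660) = 0.4854, so φ₂ = 29.04°.
Δλ = atan2(sin θ sin δ cos φ₁, cos δ − sin φ₁ sin φ₂) = atan2(0.3924, 0.6216) = 32.264°.
λ₂ = -123.790° + 32.264° = -91.53°.

29.04°, -91.53°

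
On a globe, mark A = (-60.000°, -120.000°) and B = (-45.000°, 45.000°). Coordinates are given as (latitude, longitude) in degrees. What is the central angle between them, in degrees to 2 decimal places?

Let φ₁ = -1.0472 rad, φ₂ = -0.7854 rad, and Δλ = 2.8798 rad.
Haversine: a = sin²(Δφ/2) + cos φ₁ cos φ₂ sin²(Δλ/2) = 0.0170 + (0.5000)(0.7071)(0.9830) = 0.36457.
Central angle c = 2·arcsin(√a) = 1.29650 rad.
So the angular separation is 74.28°.

74.28°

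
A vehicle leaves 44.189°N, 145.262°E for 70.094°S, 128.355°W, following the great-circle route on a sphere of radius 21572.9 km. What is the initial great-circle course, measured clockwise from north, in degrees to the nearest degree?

With φ₁ = 0.7712, φ₂ = -1.2234, Δλ = 1.5077 rad, the forward-azimuth formula gives
θ = atan2( sin Δλ cos φ₂ , cos φ₁ sin φ₂ − sin φ₁ cos φ₂ cos Δλ ) = atan2(0.3398, -0.6892) = 153.75°.
So the initial bearing is 154°.

154°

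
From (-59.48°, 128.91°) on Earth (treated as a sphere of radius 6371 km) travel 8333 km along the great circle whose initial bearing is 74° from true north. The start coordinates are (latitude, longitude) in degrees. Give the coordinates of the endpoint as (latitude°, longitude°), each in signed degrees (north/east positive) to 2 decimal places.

Angular distance δ = d/R = 8333/6371 = 1.30796 rad; initial bearing θ = 1.2915 rad.
sin φ₂ = sin φ₁ cos δ + cos φ₁ sin δ cos θ = (-0.8615)(0.2598) + (0.5078)(0.9657)(0.2756) = -0.0887, so φ₂ = -5.09°.
Δλ = atan2(sin θ sin δ cos φ₁, cos δ − sin φ₁ sin φ₂) = atan2(0.4714, 0.1835) = 68.736°.
λ₂ = 128.910° + 68.736° = 197.65° → -162.35° after wrapping to (−180°, 180°].

-5.09°, -162.35°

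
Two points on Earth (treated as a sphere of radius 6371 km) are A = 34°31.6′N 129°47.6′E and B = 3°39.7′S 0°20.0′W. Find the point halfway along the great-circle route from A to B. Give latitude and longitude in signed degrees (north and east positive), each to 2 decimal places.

Central angle δ = 2.1725 rad. Interpolating on the sphere with fraction f = 0.5:
P = [sin((1−f)δ)·A + sin(fδ)·B] / sin δ = 1.0734·A + 1.0734·B in Cartesian coordinates,
giving P = (0.5052, 0.6733, 0.5399), i.e. latitude 32.67°, longitude 53.12°.

32.67°, 53.12°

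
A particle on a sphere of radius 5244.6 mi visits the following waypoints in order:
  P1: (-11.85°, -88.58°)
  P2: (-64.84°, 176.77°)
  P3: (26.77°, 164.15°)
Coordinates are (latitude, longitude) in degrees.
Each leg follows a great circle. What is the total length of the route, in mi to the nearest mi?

Leg P1→P2: central angle 1.4181 rad, distance 7437.2 mi.
Leg P2→P3: central angle 1.6081 rad, distance 8433.7 mi.
Total: 7437.2 + 8433.7 ≈ 15871 mi.

15871 mi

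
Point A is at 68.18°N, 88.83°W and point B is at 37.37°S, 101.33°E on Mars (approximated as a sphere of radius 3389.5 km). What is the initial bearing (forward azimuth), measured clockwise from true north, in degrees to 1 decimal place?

With φ₁ = 1.1900, φ₂ = -0.6522, Δλ = -2.9643 rad, the forward-azimuth formula gives
θ = atan2( sin Δλ cos φ₂ , cos φ₁ sin φ₂ − sin φ₁ cos φ₂ cos Δλ ) = atan2(-0.1402, 0.5006) = -15.64°.
Adding 360° brings this into [0°, 360°): 344.4°.

344.4°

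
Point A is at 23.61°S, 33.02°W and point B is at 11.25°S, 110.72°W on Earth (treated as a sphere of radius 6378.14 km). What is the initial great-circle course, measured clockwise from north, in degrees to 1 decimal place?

264.3°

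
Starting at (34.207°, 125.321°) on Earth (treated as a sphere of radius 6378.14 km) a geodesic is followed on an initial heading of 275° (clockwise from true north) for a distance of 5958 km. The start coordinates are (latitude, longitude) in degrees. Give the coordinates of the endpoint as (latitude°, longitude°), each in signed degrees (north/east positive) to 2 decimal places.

Angular distance δ = d/R = 5958/6378.14 = 0.93413 rad; initial bearing θ = 4.7997 rad.
sin φ₂ = sin φ₁ cos δ + cos φ₁ sin δ cos θ = (0.5622)(0.5945) + (0.8270)(0.8041)(0.0872) = 0.3922, so φ₂ = 23.09°.
Δλ = atan2(sin θ sin δ cos φ₁, cos δ − sin φ₁ sin φ₂) = atan2(-0.6625, 0.3740) = -60.550°.
λ₂ = 125.321° − 60.550° = 64.77°.

23.09°, 64.77°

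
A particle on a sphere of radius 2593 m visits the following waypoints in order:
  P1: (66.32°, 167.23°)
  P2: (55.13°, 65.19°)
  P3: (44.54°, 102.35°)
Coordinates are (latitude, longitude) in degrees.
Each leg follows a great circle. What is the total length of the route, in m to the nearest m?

Leg P1→P2: central angle 0.7905 rad, distance 2049.8 m.
Leg P2→P3: central angle 0.4505 rad, distance 1168.2 m.
Total: 2049.8 + 1168.2 ≈ 3218 m.

3218 m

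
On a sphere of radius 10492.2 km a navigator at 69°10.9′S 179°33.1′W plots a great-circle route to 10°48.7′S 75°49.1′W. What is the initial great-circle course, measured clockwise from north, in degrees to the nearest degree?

Δλ = 103.733° = 1.8105 rad.
y = sin Δλ · cos φ₂ = (0.9714)(0.9822) = 0.9542
x = cos φ₁ sin φ₂ − sin φ₁ cos φ₂ cos Δλ = (0.3554)(-0.1876) − (-0.9347)(0.9822)(-0.2374) = -0.2846
θ = atan2(y, x) = 106.61°, so the bearing is 107°.

107°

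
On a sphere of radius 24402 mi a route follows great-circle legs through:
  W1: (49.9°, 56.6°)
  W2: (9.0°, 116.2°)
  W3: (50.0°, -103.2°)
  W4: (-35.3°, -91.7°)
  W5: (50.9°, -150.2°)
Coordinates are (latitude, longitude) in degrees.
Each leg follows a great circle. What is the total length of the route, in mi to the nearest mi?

Leg W1→W2: central angle 1.1134 rad, distance 27169.7 mi.
Leg W2→W3: central angle 1.9506 rad, distance 47598.9 mi.
Leg W3→W4: central angle 1.4993 rad, distance 36586.6 mi.
Leg W4→W5: central angle 1.7513 rad, distance 42734.7 mi.
Total: 27169.7 + 47598.9 + 36586.6 + 42734.7 ≈ 154090 mi.

154090 mi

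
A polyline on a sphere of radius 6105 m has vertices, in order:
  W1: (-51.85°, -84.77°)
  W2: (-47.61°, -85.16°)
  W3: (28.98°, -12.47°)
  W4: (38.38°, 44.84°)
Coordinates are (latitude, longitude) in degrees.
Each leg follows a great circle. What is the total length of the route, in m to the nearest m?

Leg W1→W2: central angle 0.0741 rad, distance 452.6 m.
Leg W2→W3: central angle 1.7542 rad, distance 10709.3 m.
Leg W3→W4: central angle 0.8350 rad, distance 5097.6 m.
Total: 452.6 + 10709.3 + 5097.6 ≈ 16259 m.

16259 m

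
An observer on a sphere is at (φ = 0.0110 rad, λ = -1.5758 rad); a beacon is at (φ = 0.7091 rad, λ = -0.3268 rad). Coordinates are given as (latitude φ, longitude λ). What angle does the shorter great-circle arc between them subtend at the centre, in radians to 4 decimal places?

Let φ₁ = 0.0110 rad, φ₂ = 0.7091 rad, and Δλ = 1.2490 rad.
cos c = sin φ₁ sin φ₂ + cos φ₁ cos φ₂ cos Δλ = (0.0110)(0.6512) + (0.9999)(0.7589)(0.3163) = 0.24718,
so c = arccos(0.24718) = 1.32103 rad.
So the angular separation is 1.3210 rad.

1.3210 rad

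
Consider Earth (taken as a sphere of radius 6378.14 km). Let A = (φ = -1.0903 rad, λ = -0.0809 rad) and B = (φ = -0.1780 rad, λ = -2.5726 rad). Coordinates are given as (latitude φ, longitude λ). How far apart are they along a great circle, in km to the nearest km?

11337 km

In radians: φ₁ = -1.0903, φ₂ = -0.1780, Δλ = -142.764° = -2.4917 rad.
cos c = sin φ₁ sin φ₂ + cos φ₁ cos φ₂ cos Δλ = (-0.8868)(-0.1771) + (0.4622)(0.9842)(-0.7961) = -0.20517,
so c = arccos(-0.20517) = 1.77743 rad.
Distance = R·c = 6378.14 × 1.7774 ≈ 11337 km.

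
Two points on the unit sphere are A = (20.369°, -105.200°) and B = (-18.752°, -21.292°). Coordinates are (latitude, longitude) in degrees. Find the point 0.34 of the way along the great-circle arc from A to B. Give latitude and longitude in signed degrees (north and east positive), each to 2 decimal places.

Central angle δ = 1.5885 rad. Interpolating on the sphere with fraction f = 0.34:
P = [sin((1−f)δ)·A + sin(fδ)·B] / sin δ = 0.8668·A + 0.5143·B in Cartesian coordinates,
giving P = (0.2407, -0.9610, 0.1364), i.e. latitude 7.84°, longitude -75.94°.

7.84°, -75.94°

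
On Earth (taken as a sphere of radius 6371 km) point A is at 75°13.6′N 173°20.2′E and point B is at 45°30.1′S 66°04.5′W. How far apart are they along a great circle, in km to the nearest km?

15714 km

Let φ₁ = 1.3130 rad, φ₂ = -0.7942 rad, and Δλ = 2.1047 rad.
cos c = sin φ₁ sin φ₂ + cos φ₁ cos φ₂ cos Δλ = (0.9669)(-0.7133) + (0.2550)(0.7009)(-0.5089) = -0.78064,
so c = arccos(-0.78064) = 2.46648 rad.
Distance = R·c = 6371 × 2.4665 ≈ 15714 km.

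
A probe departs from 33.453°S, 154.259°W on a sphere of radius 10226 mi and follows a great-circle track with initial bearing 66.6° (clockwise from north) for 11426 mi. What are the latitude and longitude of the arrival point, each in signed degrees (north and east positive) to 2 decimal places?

3.23°, -98.54°

Angular distance δ = d/R = 11426/10226 = 1.11735 rad; initial bearing θ = 1.1624 rad.
sin φ₂ = sin φ₁ cos δ + cos φ₁ sin δ cos θ = (-0.5513)(0.4381) + (0.8343)(0.8989)(0.3971) = 0.0564, so φ₂ = 3.23°.
Δλ = atan2(sin θ sin δ cos φ₁, cos δ − sin φ₁ sin φ₂) = atan2(0.6883, 0.4691) = 55.723°.
λ₂ = -154.259° + 55.723° = -98.54°.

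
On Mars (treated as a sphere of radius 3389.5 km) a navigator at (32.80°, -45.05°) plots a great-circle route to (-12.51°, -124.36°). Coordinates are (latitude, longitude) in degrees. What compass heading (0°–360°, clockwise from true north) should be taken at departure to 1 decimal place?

253.7°

Δλ = -79.310° = -1.3842 rad.
y = sin Δλ · cos φ₂ = (-0.9826)(0.9763) = -0.9593
x = cos φ₁ sin φ₂ − sin φ₁ cos φ₂ cos Δλ = (0.8406)(-0.2166) − (0.5417)(0.9763)(0.1855) = -0.2802
θ = atan2(y, x) = -106.28°; adding 360° gives 253.7°.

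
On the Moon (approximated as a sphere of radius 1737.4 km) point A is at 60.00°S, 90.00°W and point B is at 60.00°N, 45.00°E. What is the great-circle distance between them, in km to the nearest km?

4789 km

In radians: φ₁ = -1.0472, φ₂ = 1.0472, Δλ = 135.000° = 2.3562 rad.
Haversine: a = sin²(Δφ/2) + cos φ₁ cos φ₂ sin²(Δλ/2) = 0.7500 + (0.5000)(0.5000)(0.8536) = 0.96339.
Central angle c = 2·arcsin(√a) = 2.75653 rad.
Distance = R·c = 1737.4 × 2.7565 ≈ 4789 km.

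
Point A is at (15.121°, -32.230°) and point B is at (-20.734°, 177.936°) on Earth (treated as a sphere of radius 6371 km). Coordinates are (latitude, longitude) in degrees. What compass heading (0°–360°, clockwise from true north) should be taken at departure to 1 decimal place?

With φ₁ = 0.2639, φ₂ = -0.3619, Δλ = -2.6151 rad, the forward-azimuth formula gives
θ = atan2( sin Δλ cos φ₂ , cos φ₁ sin φ₂ − sin φ₁ cos φ₂ cos Δλ ) = atan2(-0.4700, -0.1308) = -105.56°.
Adding 360° brings this into [0°, 360°): 254.4°.

254.4°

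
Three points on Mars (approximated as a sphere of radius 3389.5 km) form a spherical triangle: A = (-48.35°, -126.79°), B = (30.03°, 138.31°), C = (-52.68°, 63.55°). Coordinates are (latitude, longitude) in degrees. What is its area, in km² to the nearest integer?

Side lengths (central angles): a = 1.8338, b = 1.3716, c = 2.0077 rad; semiperimeter s = 2.6066.
By l'Huilier's theorem, tan(E/4) = √[tan(s/2) tan((s−a)/2) tan((s−b)/2) tan((s−c)/2)], giving spherical excess E = 2.0735 rad.
Area = E·R² = 2.0735 × (3389.5)² ≈ 23822413 km².

23822413 km²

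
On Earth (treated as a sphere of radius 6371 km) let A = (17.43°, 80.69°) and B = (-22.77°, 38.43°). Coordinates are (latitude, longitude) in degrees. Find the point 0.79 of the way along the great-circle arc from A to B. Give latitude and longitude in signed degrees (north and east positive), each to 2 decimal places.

Central angle δ = 1.0061 rad. Interpolating on the sphere with fraction f = 0.79:
P = [sin((1−f)δ)·A + sin(fδ)·B] / sin δ = 0.2483·A + 0.8449·B in Cartesian coordinates,
giving P = (0.6486, 0.7180, -0.2526), i.e. latitude -14.63°, longitude 47.91°.

-14.63°, 47.91°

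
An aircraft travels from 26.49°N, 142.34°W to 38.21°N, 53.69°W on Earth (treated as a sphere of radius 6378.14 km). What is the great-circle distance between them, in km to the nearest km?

8126 km

With latitudes φ₁ = 26.490°, φ₂ = 38.210° and longitude difference Δλ = 88.650°:
cos c = sin φ₁ sin φ₂ + cos φ₁ cos φ₂ cos Δλ = (0.4460)(0.6185) + (0.8950)(0.7857)(0.0236) = 0.29247,
so c = arccos(0.29247) = 1.27399 rad.
Distance = R·c = 6378.14 × 1.2740 ≈ 8126 km.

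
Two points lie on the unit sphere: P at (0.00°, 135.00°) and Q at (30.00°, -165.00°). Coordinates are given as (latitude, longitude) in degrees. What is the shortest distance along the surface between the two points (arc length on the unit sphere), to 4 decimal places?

1.1230

With latitudes φ₁ = 0.000°, φ₂ = 30.000° and longitude difference Δλ = 60.000°:
cos c = sin φ₁ sin φ₂ + cos φ₁ cos φ₂ cos Δλ = (0.0000)(0.5000) + (1.0000)(0.8660)(0.5000) = 0.43301,
so c = arccos(0.43301) = 1.12296 rad.
On the unit sphere the arc length equals the central angle: 1.1230.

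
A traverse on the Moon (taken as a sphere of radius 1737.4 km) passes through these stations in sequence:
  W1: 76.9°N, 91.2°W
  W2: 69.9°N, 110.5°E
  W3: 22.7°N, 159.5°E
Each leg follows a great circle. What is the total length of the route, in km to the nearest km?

2664 km

Leg W1→W2: central angle 0.5693 rad, distance 989.1 km.
Leg W2→W3: central angle 0.9638 rad, distance 1674.5 km.
Total: 989.1 + 1674.5 ≈ 2664 km.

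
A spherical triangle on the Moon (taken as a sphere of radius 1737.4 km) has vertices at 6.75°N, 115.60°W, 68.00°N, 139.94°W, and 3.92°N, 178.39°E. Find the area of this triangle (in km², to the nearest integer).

2103345 km²

Side lengths (central angles): a = 1.2212, b = 1.1474, c = 1.1064 rad; semiperimeter s = 1.7375.
By l'Huilier's theorem, tan(E/4) = √[tan(s/2) tan((s−a)/2) tan((s−b)/2) tan((s−c)/2)], giving spherical excess E = 0.6968 rad.
Area = E·R² = 0.6968 × (1737.4)² ≈ 2103345 km².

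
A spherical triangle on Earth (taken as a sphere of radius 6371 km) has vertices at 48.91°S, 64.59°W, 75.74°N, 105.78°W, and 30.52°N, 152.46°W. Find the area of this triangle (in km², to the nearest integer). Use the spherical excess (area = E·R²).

Side lengths (central angles): a = 0.8792, b = 1.9409, c = 2.2251 rad; semiperimeter s = 2.5226.
By l'Huilier's theorem, tan(E/4) = √[tan(s/2) tan((s−a)/2) tan((s−b)/2) tan((s−c)/2)], giving spherical excess E = 1.4818 rad.
Area = E·R² = 1.4818 × (6371)² ≈ 60147701 km².

60147701 km²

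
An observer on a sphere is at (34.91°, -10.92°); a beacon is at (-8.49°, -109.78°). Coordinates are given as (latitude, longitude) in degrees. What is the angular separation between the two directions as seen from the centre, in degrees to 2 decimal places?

Let φ₁ = 0.6093 rad, φ₂ = -0.1482 rad, and Δλ = -1.7254 rad.
cos c = sin φ₁ sin φ₂ + cos φ₁ cos φ₂ cos Δλ = (0.5723)(-0.1476) + (0.8201)(0.9890)(-0.1540) = -0.20941,
so c = arccos(-0.20941) = 1.78177 rad.
So the angular separation is 102.09°.

102.09°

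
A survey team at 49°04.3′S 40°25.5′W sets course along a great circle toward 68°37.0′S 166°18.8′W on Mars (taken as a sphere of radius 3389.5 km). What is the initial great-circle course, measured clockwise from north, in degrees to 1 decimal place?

With φ₁ = -0.8565, φ₂ = -1.1976, Δλ = -2.1972 rad, the forward-azimuth formula gives
θ = atan2( sin Δλ cos φ₂ , cos φ₁ sin φ₂ − sin φ₁ cos φ₂ cos Δλ ) = atan2(-0.2954, -0.7715) = -159.05°.
Adding 360° brings this into [0°, 360°): 201.0°.

201.0°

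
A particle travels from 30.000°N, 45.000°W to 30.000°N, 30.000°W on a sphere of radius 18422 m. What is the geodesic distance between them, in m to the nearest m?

With latitudes φ₁ = 30.000°, φ₂ = 30.000° and longitude difference Δλ = 15.000°:
cos c = sin φ₁ sin φ₂ + cos φ₁ cos φ₂ cos Δλ = (0.5000)(0.5000) + (0.8660)(0.8660)(0.9659) = 0.97444,
so c = arccos(0.97444) = 0.22656 rad.
Distance = R·c = 18422 × 0.2266 ≈ 4174 m.

4174 m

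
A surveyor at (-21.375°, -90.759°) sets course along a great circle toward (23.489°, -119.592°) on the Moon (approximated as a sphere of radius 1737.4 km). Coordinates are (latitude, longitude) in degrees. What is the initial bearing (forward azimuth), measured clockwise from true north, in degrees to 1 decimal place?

326.3°

Δλ = -28.833° = -0.5032 rad.
y = sin Δλ · cos φ₂ = (-0.4823)(0.9171) = -0.4423
x = cos φ₁ sin φ₂ − sin φ₁ cos φ₂ cos Δλ = (0.9312)(0.3986) − (-0.3645)(0.9171)(0.8760) = 0.6640
θ = atan2(y, x) = -33.67°; adding 360° gives 326.3°.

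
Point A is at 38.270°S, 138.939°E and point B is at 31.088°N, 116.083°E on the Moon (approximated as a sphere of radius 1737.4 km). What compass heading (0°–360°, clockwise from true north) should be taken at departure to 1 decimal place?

339.6°

Δλ = -22.856° = -0.3989 rad.
y = sin Δλ · cos φ₂ = (-0.3884)(0.8564) = -0.3326
x = cos φ₁ sin φ₂ − sin φ₁ cos φ₂ cos Δλ = (0.7851)(0.5164) − (-0.6194)(0.8564)(0.9215) = 0.8942
θ = atan2(y, x) = -20.41°; adding 360° gives 339.6°.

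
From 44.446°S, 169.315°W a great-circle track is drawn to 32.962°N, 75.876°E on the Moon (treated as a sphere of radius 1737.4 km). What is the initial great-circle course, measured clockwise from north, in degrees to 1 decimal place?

Δλ = -114.809° = -2.0038 rad.
y = sin Δλ · cos φ₂ = (-0.9077)(0.8390) = -0.7616
x = cos φ₁ sin φ₂ − sin φ₁ cos φ₂ cos Δλ = (0.7139)(0.5441) − (-0.7002)(0.8390)(-0.4196) = 0.1419
θ = atan2(y, x) = -79.45°; adding 360° gives 280.6°.

280.6°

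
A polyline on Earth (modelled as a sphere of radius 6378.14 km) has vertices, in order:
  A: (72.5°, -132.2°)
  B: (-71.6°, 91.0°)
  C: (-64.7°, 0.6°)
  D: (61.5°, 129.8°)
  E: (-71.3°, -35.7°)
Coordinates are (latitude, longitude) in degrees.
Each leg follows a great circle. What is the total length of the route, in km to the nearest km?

58340 km

Leg A→B: central angle 2.9137 rad, distance 18584.2 km.
Leg B→C: central angle 0.5415 rad, distance 3454.0 km.
Leg C→D: central angle 2.7477 rad, distance 17524.9 km.
Leg D→E: central angle 2.9440 rad, distance 18777.0 km.
Total: 18584.2 + 3454.0 + 17524.9 + 18777.0 ≈ 58340 km.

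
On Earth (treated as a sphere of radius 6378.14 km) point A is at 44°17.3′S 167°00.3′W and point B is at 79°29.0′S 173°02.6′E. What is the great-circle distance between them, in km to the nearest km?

Let φ₁ = -0.7730 rad, φ₂ = -1.3872 rad, and Δλ = -0.3482 rad.
Haversine: a = sin²(Δφ/2) + cos φ₁ cos φ₂ sin²(Δλ/2) = 0.0914 + (0.7158)(0.1825)(0.0300) = 0.09532.
Central angle c = 2·arcsin(√a) = 0.62775 rad.
Distance = R·c = 6378.14 × 0.6277 ≈ 4004 km.

4004 km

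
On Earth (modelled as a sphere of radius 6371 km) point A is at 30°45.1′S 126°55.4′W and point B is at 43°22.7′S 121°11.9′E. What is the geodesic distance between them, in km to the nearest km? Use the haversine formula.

9251 km

Let φ₁ = -0.5367 rad, φ₂ = -0.7571 rad, and Δλ = -1.9526 rad.
Haversine: a = sin²(Δφ/2) + cos φ₁ cos φ₂ sin²(Δλ/2) = 0.0121 + (0.8594)(0.7268)(0.6863) = 0.44079.
Central angle c = 2·arcsin(√a) = 1.45210 rad.
Distance = R·c = 6371 × 1.4521 ≈ 9251 km.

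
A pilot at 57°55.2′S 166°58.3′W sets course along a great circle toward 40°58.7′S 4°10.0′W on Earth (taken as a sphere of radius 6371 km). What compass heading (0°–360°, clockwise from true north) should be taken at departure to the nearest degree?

167°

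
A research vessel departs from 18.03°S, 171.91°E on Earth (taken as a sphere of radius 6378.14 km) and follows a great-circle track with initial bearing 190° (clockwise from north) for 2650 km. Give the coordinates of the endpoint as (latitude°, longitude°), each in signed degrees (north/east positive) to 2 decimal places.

Angular distance δ = d/R = 2650/6378.14 = 0.41548 rad; initial bearing θ = 3.3161 rad.
sin φ₂ = sin φ₁ cos δ + cos φ₁ sin δ cos θ = (-0.3095)(0.9149) + (0.9509)(0.4036)(-0.9848) = -0.6612, so φ₂ = -41.39°.
Δλ = atan2(sin θ sin δ cos φ₁, cos δ − sin φ₁ sin φ₂) = atan2(-0.0666, 0.7103) = -5.361°.
λ₂ = 171.910° − 5.361° = 166.55°.

-41.39°, 166.55°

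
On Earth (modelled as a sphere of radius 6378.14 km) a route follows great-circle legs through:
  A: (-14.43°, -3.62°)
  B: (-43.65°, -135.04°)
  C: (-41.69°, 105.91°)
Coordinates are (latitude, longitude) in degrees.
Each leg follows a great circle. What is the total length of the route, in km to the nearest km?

Leg A→B: central angle 1.8667 rad, distance 11905.9 km.
Leg B→C: central angle 1.3728 rad, distance 8755.8 km.
Total: 11905.9 + 8755.8 ≈ 20662 km.

20662 km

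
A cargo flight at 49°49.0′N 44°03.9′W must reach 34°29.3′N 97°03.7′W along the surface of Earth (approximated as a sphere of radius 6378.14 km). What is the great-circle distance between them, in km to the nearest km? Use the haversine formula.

4584 km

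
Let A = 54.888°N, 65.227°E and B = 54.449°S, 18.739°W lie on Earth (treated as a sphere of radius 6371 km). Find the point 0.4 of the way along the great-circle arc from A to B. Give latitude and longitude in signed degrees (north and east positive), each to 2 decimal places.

The central angle between A and B is δ = 2.2529 rad.
With f = 0.4, the slerp weights are sin((1−f)δ)/sin δ = 1.2574 and sin(fδ)/sin δ = 1.0100.
Weighted sum of the unit vectors: (1.2574)·(0.2410,0.5222,0.8180) + (1.0100)·(0.5506,-0.1868,-0.8136) = (0.8592, 0.4680, 0.2069).
Converting back: φ = atan2(z, √(x²+y²)) = 11.94°, λ = atan2(y, x) = 28.58°.

11.94°, 28.58°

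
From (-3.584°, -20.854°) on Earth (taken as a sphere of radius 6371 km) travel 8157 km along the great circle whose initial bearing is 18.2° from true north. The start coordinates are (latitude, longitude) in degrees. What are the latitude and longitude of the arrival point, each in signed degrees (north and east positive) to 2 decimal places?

Angular distance δ = d/R = 8157/6371 = 1.28033 rad; initial bearing θ = 0.3176 rad.
sin φ₂ = sin φ₁ cos δ + cos φ₁ sin δ cos θ = (-0.0625)(0.2864) + (0.9980)(0.9581)(0.9500) = 0.8905, so φ₂ = 62.94°.
Δλ = atan2(sin θ sin δ cos φ₁, cos δ − sin φ₁ sin φ₂) = atan2(0.2987, 0.3421) = 41.125°.
λ₂ = -20.854° + 41.125° = 20.27°.

62.94°, 20.27°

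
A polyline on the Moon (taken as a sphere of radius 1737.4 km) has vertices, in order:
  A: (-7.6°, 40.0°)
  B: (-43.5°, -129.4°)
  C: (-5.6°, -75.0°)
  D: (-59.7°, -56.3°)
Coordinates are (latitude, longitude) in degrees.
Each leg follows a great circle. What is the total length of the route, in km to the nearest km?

7423 km

Leg A→B: central angle 2.2341 rad, distance 3881.5 km.
Leg B→C: central angle 1.0617 rad, distance 1844.5 km.
Leg C→D: central angle 0.9766 rad, distance 1696.7 km.
Total: 3881.5 + 1844.5 + 1696.7 ≈ 7423 km.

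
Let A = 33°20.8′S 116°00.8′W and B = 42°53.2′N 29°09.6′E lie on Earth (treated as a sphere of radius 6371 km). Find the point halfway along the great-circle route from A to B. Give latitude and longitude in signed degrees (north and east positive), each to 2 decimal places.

15.27°, -55.22°

Central angle δ = 2.6394 rad. Interpolating on the sphere with fraction f = 0.5:
P = [sin((1−f)δ)·A + sin(fδ)·B] / sin δ = 2.0124·A + 2.0124·B in Cartesian coordinates,
giving P = (0.5503, -0.7923, 0.2633), i.e. latitude 15.27°, longitude -55.22°.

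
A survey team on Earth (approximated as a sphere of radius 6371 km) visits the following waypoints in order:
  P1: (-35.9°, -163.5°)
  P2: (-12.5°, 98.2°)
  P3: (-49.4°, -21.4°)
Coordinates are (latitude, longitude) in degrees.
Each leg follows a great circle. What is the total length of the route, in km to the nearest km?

Leg P1→P2: central angle 1.5580 rad, distance 9926.3 km.
Leg P2→P3: central angle 1.7208 rad, distance 10963.5 km.
Total: 9926.3 + 10963.5 ≈ 20890 km.

20890 km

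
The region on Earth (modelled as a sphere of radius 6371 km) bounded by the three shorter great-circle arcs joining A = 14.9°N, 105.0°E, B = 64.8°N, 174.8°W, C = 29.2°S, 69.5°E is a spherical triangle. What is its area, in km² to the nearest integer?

10199226 km²

Side lengths (central angles): a = 2.2176, b = 0.9748, c = 1.2633 rad; semiperimeter s = 2.2278.
By l'Huilier's theorem, tan(E/4) = √[tan(s/2) tan((s−a)/2) tan((s−b)/2) tan((s−c)/2)], giving spherical excess E = 0.2513 rad.
Area = E·R² = 0.2513 × (6371)² ≈ 10199226 km².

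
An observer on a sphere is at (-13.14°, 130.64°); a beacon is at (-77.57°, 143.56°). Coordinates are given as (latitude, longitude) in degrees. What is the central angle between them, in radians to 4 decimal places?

1.1304 rad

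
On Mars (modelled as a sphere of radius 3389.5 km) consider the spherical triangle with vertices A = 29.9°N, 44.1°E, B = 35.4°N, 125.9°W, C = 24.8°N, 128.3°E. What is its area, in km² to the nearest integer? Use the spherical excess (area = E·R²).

17233951 km²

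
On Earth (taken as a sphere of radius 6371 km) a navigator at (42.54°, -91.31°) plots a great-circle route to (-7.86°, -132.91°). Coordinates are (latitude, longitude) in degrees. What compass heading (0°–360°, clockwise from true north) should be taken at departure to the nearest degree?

Δλ = -41.600° = -0.7261 rad.
y = sin Δλ · cos φ₂ = (-0.6639)(0.9906) = -0.6577
x = cos φ₁ sin φ₂ − sin φ₁ cos φ₂ cos Δλ = (0.7368)(-0.1368) − (0.6761)(0.9906)(0.7478) = -0.6016
θ = atan2(y, x) = -132.45°; adding 360° gives 228°.

228°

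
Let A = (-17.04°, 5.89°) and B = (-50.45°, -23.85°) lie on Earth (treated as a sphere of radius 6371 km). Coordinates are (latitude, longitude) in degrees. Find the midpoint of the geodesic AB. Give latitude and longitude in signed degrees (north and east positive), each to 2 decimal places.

-34.61°, -5.93°

The central angle between A and B is δ = 0.7158 rad.
With f = 0.5, the slerp weights are sin((1−f)δ)/sin δ = 0.5338 and sin(fδ)/sin δ = 0.5338.
Weighted sum of the unit vectors: (0.5338)·(0.9511,0.0981,-0.2930) + (0.5338)·(0.5824,-0.2575,-0.7711) = (0.8186, -0.0851, -0.5680).
Converting back: φ = atan2(z, √(x²+y²)) = -34.61°, λ = atan2(y, x) = -5.93°.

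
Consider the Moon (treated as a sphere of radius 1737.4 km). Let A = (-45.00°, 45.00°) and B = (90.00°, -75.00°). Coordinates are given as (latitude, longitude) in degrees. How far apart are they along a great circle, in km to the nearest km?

In radians: φ₁ = -0.7854, φ₂ = 1.5708, Δλ = -120.000° = -2.0944 rad.
cos c = sin φ₁ sin φ₂ + cos φ₁ cos φ₂ cos Δλ = (-0.7071)(1.0000) + (0.7071)(0.0000)(-0.5000) = -0.70711,
so c = arccos(-0.70711) = 2.35619 rad.
Distance = R·c = 1737.4 × 2.3562 ≈ 4094 km.

4094 km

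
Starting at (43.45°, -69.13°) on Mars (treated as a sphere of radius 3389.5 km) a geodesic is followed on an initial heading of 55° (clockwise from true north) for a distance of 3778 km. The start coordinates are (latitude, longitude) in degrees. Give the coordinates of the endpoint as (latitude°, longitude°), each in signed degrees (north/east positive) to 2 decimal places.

42.59°, 23.54°

Angular distance δ = d/R = 3778/3389.5 = 1.11462 rad; initial bearing θ = 0.9599 rad.
sin φ₂ = sin φ₁ cos δ + cos φ₁ sin δ cos θ = (0.6877)(0.4405) + (0.7260)(0.8977)(0.5736) = 0.6768, so φ₂ = 42.59°.
Δλ = atan2(sin θ sin δ cos φ₁, cos δ − sin φ₁ sin φ₂) = atan2(0.5339, -0.0249) = 92.672°.
λ₂ = -69.130° + 92.672° = 23.54°.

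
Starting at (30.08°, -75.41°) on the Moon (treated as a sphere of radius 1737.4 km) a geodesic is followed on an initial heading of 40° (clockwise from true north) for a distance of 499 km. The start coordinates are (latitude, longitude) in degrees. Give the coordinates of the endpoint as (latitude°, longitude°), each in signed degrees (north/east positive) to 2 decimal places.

Angular distance δ = d/R = 499/1737.4 = 0.28721 rad; initial bearing θ = 0.6981 rad.
sin φ₂ = sin φ₁ cos δ + cos φ₁ sin δ cos θ = (0.5012)(0.9590) + (0.8653)(0.2833)(0.7660) = 0.6685, so φ₂ = 41.95°.
Δλ = atan2(sin θ sin δ cos φ₁, cos δ − sin φ₁ sin φ₂) = atan2(0.1576, 0.6240) = 14.171°.
λ₂ = -75.410° + 14.171° = -61.24°.

41.95°, -61.24°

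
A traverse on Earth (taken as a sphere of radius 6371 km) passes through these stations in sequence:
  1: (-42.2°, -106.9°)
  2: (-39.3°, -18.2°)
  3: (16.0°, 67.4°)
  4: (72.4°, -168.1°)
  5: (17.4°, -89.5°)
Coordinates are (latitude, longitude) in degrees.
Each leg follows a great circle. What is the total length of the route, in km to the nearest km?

Leg 1→2: central angle 1.1169 rad, distance 7115.8 km.
Leg 2→3: central angle 1.6886 rad, distance 10758.0 km.
Leg 3→4: central angle 1.4725 rad, distance 9381.5 km.
Leg 4→5: central angle 1.2217 rad, distance 7783.3 km.
Total: 7115.8 + 10758.0 + 9381.5 + 7783.3 ≈ 35039 km.

35039 km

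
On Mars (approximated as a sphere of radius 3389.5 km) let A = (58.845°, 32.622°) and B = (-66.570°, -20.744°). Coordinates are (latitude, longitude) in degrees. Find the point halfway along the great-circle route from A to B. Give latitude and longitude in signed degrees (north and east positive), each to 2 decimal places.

Central angle δ = 2.2949 rad. Interpolating on the sphere with fraction f = 0.5:
P = [sin((1−f)δ)·A + sin(fδ)·B] / sin δ = 1.2171·A + 1.2171·B in Cartesian coordinates,
giving P = (0.9829, 0.1680, -0.0752), i.e. latitude -4.31°, longitude 9.70°.

-4.31°, 9.70°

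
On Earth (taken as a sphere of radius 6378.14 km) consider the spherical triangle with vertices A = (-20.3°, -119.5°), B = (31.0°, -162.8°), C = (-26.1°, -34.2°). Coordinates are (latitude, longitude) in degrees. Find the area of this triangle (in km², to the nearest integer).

33216570 km²

Side lengths (central angles): a = 2.3558, b = 1.3473, c = 1.1523 rad; semiperimeter s = 2.4277.
By l'Huilier's theorem, tan(E/4) = √[tan(s/2) tan((s−a)/2) tan((s−b)/2) tan((s−c)/2)], giving spherical excess E = 0.8165 rad.
Area = E·R² = 0.8165 × (6378.14)² ≈ 33216570 km².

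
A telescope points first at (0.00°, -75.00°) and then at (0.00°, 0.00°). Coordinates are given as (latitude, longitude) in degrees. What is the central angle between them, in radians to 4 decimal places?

Let φ₁ = 0.0000 rad, φ₂ = 0.0000 rad, and Δλ = 1.3090 rad.
cos c = sin φ₁ sin φ₂ + cos φ₁ cos φ₂ cos Δλ = (0.0000)(0.0000) + (1.0000)(1.0000)(0.2588) = 0.25882,
so c = arccos(0.25882) = 1.30900 rad.
So the angular separation is 1.3090 rad.

1.3090 rad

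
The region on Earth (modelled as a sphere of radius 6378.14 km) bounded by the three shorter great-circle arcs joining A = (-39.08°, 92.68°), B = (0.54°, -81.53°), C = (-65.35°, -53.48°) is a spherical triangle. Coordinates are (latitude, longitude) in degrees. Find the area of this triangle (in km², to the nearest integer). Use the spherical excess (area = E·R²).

4659853 km²

Side lengths (central angles): a = 1.2031, b = 1.2619, c = 2.4626 rad; semiperimeter s = 2.4638.
By l'Huilier's theorem, tan(E/4) = √[tan(s/2) tan((s−a)/2) tan((s−b)/2) tan((s−c)/2)], giving spherical excess E = 0.1145 rad.
Area = E·R² = 0.1145 × (6378.14)² ≈ 4659853 km².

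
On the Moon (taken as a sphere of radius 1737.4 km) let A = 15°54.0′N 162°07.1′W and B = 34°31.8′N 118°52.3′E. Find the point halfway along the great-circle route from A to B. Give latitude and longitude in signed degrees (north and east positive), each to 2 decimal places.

31.34°, 162.02°

The central angle between A and B is δ = 1.2595 rad.
With f = 0.5, the slerp weights are sin((1−f)δ)/sin δ = 0.6187 and sin(fδ)/sin δ = 0.6187.
Weighted sum of the unit vectors: (0.6187)·(-0.9153,-0.2953,0.2740) + (0.6187)·(-0.3978,0.7214,0.5668) = (-0.8124, 0.2636, 0.5202).
Converting back: φ = atan2(z, √(x²+y²)) = 31.34°, λ = atan2(y, x) = 162.02°.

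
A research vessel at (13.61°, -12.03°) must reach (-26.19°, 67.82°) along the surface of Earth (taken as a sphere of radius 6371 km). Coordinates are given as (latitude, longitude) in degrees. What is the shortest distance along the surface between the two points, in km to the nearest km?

9690 km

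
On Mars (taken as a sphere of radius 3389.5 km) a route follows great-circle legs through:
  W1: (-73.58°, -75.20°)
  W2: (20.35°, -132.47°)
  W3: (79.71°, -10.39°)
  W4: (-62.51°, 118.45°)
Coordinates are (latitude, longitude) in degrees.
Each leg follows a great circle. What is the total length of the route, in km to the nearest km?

Leg W1→W2: central angle 1.7622 rad, distance 5973.1 km.
Leg W2→W3: central angle 1.3148 rad, distance 4456.5 km.
Leg W3→W4: central angle 2.7506 rad, distance 9323.2 km.
Total: 5973.1 + 4456.5 + 9323.2 ≈ 19753 km.

19753 km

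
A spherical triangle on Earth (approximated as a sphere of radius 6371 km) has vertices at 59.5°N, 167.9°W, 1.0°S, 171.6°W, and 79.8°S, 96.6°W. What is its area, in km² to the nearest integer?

19604533 km²

Side lengths (central angles): a = 1.5078, b = 2.5308, c = 1.0571 rad; semiperimeter s = 2.5478.
By l'Huilier's theorem, tan(E/4) = √[tan(s/2) tan((s−a)/2) tan((s−b)/2) tan((s−c)/2)], giving spherical excess E = 0.4830 rad.
Area = E·R² = 0.4830 × (6371)² ≈ 19604533 km².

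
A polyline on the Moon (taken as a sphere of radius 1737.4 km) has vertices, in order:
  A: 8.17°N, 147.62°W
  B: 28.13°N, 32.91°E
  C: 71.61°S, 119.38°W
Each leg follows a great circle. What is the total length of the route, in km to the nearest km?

8418 km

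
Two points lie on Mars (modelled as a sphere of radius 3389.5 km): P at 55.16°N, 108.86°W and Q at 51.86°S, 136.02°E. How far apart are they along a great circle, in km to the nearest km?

With latitudes φ₁ = 55.160°, φ₂ = -51.860° and longitude difference Δλ = -115.120°:
Haversine: a = sin²(Δφ/2) + cos φ₁ cos φ₂ sin²(Δλ/2) = 0.6464 + (0.5713)(0.6176)(0.7123) = 0.89765.
Central angle c = 2·arcsin(√a) = 2.49030 rad.
Distance = R·c = 3389.5 × 2.4903 ≈ 8441 km.

8441 km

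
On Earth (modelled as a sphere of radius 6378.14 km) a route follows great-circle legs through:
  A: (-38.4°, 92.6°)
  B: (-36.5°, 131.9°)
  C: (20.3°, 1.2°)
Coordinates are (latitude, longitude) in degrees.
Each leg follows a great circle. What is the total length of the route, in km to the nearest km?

Leg A→B: central angle 0.5414 rad, distance 3453.3 km.
Leg B→C: central angle 2.3434 rad, distance 14946.5 km.
Total: 3453.3 + 14946.5 ≈ 18400 km.

18400 km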